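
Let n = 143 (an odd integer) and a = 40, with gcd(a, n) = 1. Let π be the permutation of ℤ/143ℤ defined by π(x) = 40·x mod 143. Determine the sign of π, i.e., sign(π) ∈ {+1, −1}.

Trace 14: π^k(14) = [14, 131, 92, 105, 53, 118, 1] for k=0..6.
Decompose π into cycles: lengths [10, 10, 10, 10, 10, 10, 10, 10, 10, 10, 10, 10, 10, 1, 1, 1, 1, 1, 1, 1, 1, 1, 1, 1, 1, 1] (26 cycles, including the fixed point 0).
26 cycles on 143: each ℓ→(−1)^(ℓ−1), product (−1)^117 = -1.
Check: (40/143) = -1 by Zolotarev.

-1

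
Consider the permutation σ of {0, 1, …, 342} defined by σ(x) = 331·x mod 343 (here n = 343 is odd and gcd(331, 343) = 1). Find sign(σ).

Orbit of 163 under x↦331x: [163, 102, 148, 282, 46, 134, 107]… (length divides ord_343(331)).
Cycle type of π: 147×2 + 21×2 + 3×2 + 1; total 7 cycles.
With 7 cycles on 343 points, sign = (−1)^{343−7} = +1.
Check: (331/343) = +1 by Zolotarev.

+1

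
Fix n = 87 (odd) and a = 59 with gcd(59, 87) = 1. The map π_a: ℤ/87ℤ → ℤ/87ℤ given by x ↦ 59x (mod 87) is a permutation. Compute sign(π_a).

Start at x=59: 59 → 1 → 59 (one orbit).
π_59 has 58 disjoint cycles with lengths [2, 2, 2, 2, 2, 2, 2, 2, 2, 2, 2, 2, 2, 2, 2, 2, 2, 2, 2, 2, 2, 2, 2, 2, 2, 2, 2, 2, 2, 1, 1, 1, 1, 1, 1, 1, 1, 1, 1, 1, 1, 1, 1, 1, 1, 1, 1, 1, 1, 1, 1, 1, 1, 1, 1, 1, 1, 1] on {0,…,86}.
87 − 58 = 29 transpositions; sign(π) = (−1)^29 = -1.
Zolotarev: (59|87) = -1, matching the cycle-count sign.

-1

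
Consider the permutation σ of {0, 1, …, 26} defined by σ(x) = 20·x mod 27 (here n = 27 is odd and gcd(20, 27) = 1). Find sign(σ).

-1

Trace 23: π^k(23) = [23, 1, 20, 22, 8, 25, 14] for k=0..6.
Cycle type of π: 18 + 6 + 2 + 1; total 4 cycles.
With 4 cycles on 27 points, sign = (−1)^{27−4} = -1.
The Jacobi symbol (20|27) = -1 (Zolotarev) agrees.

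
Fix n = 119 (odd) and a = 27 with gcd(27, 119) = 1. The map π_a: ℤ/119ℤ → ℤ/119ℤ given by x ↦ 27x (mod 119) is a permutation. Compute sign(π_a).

+1

Start at x=1: 1 → 27 → 15 → 48 → 106 → 6 → 43 → … (one orbit).
The orbit structure of x ↦ 27x mod 119: 11 orbits of sizes [16, 16, 16, 16, 16, 16, 16, 2, 2, 2, 1].
11 cycles on 119: each ℓ→(−1)^(ℓ−1), product (−1)^108 = +1.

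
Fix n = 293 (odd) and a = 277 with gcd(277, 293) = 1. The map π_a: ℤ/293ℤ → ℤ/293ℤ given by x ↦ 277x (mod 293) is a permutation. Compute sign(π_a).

Orbit of 271 under x↦277x: [271, 59, 228, 161, 61, 196, 87]… (length divides ord_293(277)).
Cycle lengths of π_277 on ℤ/293ℤ: [146, 146, 1]; 3 cycles in total.
sign(π) = (−1)^{n − #cycles} = (−1)^{293−3} = (−1)^290 = +1.
Zolotarev: (277|293) = +1, matching the cycle-count sign.

+1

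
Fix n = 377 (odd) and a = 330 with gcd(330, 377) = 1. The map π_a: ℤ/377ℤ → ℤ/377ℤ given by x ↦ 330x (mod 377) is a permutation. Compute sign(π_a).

+1

Start at x=73: 73 → 339 → 278 → 129 → 346 → 326 → 135 → … (one orbit).
Decompose π into cycles: lengths [28, 28, 28, 28, 28, 28, 28, 28, 28, 28, 28, 28, 28, 4, 4, 4, 1] (17 cycles, including the fixed point 0).
377 − 17 = 360 transpositions; sign(π) = (−1)^360 = +1.
Check: (330/377) = +1 by Zolotarev.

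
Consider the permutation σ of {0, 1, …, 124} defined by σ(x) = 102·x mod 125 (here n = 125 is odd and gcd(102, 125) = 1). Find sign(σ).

Trace 72: π^k(72) = [72, 94, 88, 101, 52, 54, 8] for k=0..6.
Decompose π into cycles: lengths [100, 20, 4, 1] (4 cycles, including the fixed point 0).
n − c = 125 − 4 = 121; sign = (−1)^121 = -1.

-1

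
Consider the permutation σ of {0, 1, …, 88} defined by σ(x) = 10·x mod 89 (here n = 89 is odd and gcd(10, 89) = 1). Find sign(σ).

+1

Orbit of 44 under x↦10x: [44, 84, 39, 34, 73, 18, 2]… (length divides ord_89(10)).
Decompose π into cycles: lengths [44, 44, 1] (3 cycles, including the fixed point 0).
n − c = 89 − 3 = 86; sign = (−1)^86 = +1.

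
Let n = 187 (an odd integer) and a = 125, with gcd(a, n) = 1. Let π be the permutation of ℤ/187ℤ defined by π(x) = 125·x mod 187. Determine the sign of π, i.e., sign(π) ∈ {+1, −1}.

Orbit of 9 under x↦125x: [9, 3, 1, 125, 104, 97, 157]… (length divides ord_187(125)).
Cycle lengths of π_125 on ℤ/187ℤ: [80, 80, 16, 5, 5, 1]; 6 cycles in total.
Σ(ℓ_i−1) = 187−6 = 181; sign = (−1)^181 = -1.
Zolotarev: (125|187) = -1, matching the cycle-count sign.

-1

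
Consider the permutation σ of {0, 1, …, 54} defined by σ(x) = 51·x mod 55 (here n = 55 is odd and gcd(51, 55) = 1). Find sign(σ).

Trace 6: π^k(6) = [6, 31, 41, 1, 51, 16, 46] for k=0..6.
Cycle type of π: 10×5 + 1×5; total 10 cycles.
n − c = 55 − 10 = 45; sign = (−1)^45 = -1.
(51|55)_J = -1 (Zolotarev's lemma cross-check).

-1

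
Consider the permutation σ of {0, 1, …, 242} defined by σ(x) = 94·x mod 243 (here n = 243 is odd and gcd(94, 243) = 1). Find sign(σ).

+1

Trace 151: π^k(151) = [151, 100, 166, 52, 28, 202, 34] for k=0..6.
Cycle type of π: 81×2 + 27×2 + 9×2 + 3×2 + 1×3; total 11 cycles.
11 cycles on 243: each ℓ→(−1)^(ℓ−1), product (−1)^232 = +1.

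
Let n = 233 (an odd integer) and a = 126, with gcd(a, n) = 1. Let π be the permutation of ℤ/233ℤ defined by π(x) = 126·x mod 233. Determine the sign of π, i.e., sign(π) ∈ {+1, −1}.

Orbit of 102 under x↦126x: [102, 37, 2, 19, 64, 142, 184]… (length divides ord_233(126)).
π_126 has 9 disjoint cycles with lengths [29, 29, 29, 29, 29, 29, 29, 29, 1] on {0,…,232}.
With 9 cycles on 233 points, sign = (−1)^{233−9} = +1.
Check: (126/233) = +1 by Zolotarev.

+1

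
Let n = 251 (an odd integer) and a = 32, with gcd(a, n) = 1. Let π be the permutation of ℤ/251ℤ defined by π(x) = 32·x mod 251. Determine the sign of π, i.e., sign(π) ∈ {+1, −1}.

Trace 113: π^k(113) = [113, 102, 1, 32, 20, 138, 149] for k=0..6.
The orbit structure of x ↦ 32x mod 251: 26 orbits of sizes [10, 10, 10, 10, 10, 10, 10, 10, 10, 10, 10, 10, 10, 10, 10, 10, 10, 10, 10, 10, 10, 10, 10, 10, 10, 1].
n − c = 251 − 26 = 225; sign = (−1)^225 = -1.

-1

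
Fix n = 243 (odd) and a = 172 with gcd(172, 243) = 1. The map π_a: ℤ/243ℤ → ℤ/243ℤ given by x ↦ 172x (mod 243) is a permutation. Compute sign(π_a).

Orbit of 163 under x↦172x: [163, 91, 100, 190, 118, 127, 217]… (length divides ord_243(172)).
The orbit structure of x ↦ 172x mod 243: 27 orbits of sizes [27, 27, 27, 27, 27, 27, 9, 9, 9, 9, 9, 9, 3, 3, 3, 3, 3, 3, 1, 1, 1, 1, 1, 1, 1, 1, 1].
243 − 27 = 216 transpositions; sign(π) = (−1)^216 = +1.
Check: (172/243) = +1 by Zolotarev.

+1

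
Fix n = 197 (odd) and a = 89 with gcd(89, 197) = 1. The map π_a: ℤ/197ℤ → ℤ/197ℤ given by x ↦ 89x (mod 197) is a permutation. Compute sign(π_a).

Orbit of 49 under x↦89x: [49, 27, 39, 122, 23, 77, 155]… (length divides ord_197(89)).
π_89 has 2 disjoint cycles with lengths [196, 1] on {0,…,196}.
Σ(ℓ_i−1) = 197−2 = 195; sign = (−1)^195 = -1.
(89|197)_J = -1 (Zolotarev's lemma cross-check).

-1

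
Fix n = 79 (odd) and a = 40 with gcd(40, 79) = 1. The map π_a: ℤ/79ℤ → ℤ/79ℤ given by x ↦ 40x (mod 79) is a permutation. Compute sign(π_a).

+1

Orbit of 49 under x↦40x: [49, 64, 32, 16, 8, 4, 2]… (length divides ord_79(40)).
3 cycles of lengths [39, 39, 1].
3 cycles on 79: each ℓ→(−1)^(ℓ−1), product (−1)^76 = +1.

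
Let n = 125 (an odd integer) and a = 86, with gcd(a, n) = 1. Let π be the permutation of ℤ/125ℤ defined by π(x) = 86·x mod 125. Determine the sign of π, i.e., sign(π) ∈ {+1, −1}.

+1

Start at x=71: 71 → 106 → 116 → 101 → 61 → 121 → 31 → … (one orbit).
13 cycles of lengths [25, 25, 25, 25, 5, 5, 5, 5, 1, 1, 1, 1, 1].
125 − 13 = 112 transpositions; sign(π) = (−1)^112 = +1.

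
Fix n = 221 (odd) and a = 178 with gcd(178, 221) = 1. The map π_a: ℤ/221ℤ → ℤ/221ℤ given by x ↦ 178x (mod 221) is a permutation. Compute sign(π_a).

Trace 152: π^k(152) = [152, 94, 157, 100, 120, 144, 217] for k=0..6.
π_178 has 15 disjoint cycles with lengths [24, 24, 24, 24, 24, 24, 24, 24, 8, 8, 3, 3, 3, 3, 1] on {0,…,220}.
With 15 cycles on 221 points, sign = (−1)^{221−15} = +1.
Check: (178/221) = +1 by Zolotarev.

+1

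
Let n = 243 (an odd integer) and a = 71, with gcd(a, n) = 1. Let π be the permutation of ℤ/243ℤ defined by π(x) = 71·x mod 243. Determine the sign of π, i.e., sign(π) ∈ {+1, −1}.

Trace 127: π^k(127) = [127, 26, 145, 89, 1, 71, 181] for k=0..6.
π_71 has 14 disjoint cycles with lengths [54, 54, 54, 18, 18, 18, 6, 6, 6, 2, 2, 2, 2, 1] on {0,…,242}.
n − c = 243 − 14 = 229; sign = (−1)^229 = -1.
Check: (71/243) = -1 by Zolotarev.

-1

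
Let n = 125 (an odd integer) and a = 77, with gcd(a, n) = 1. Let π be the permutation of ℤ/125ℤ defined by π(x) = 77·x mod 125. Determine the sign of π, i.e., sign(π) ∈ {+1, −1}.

-1

Trace 51: π^k(51) = [51, 52, 4, 58, 91, 7, 39] for k=0..6.
π_77 has 4 disjoint cycles with lengths [100, 20, 4, 1] on {0,…,124}.
125 − 4 = 121 transpositions; sign(π) = (−1)^121 = -1.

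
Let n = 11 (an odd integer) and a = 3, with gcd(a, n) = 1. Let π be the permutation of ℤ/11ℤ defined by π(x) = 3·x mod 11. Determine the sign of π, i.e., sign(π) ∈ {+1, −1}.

Start at x=3: 3 → 9 → 5 → 4 → 1 → 3 (one orbit).
π_3 has 3 disjoint cycles with lengths [5, 5, 1] on {0,…,10}.
11 − 3 = 8 transpositions; sign(π) = (−1)^8 = +1.
The Jacobi symbol (3|11) = +1 (Zolotarev) agrees.

+1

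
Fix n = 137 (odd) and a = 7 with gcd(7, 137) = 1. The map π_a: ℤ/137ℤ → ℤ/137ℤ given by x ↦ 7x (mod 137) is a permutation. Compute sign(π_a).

Orbit of 61 under x↦7x: [61, 16, 112, 99, 8, 56, 118]… (length divides ord_137(7)).
Cycle type of π: 68×2 + 1; total 3 cycles.
Σ(ℓ_i−1) = 137−3 = 134; sign = (−1)^134 = +1.
The Jacobi symbol (7|137) = +1 (Zolotarev) agrees.

+1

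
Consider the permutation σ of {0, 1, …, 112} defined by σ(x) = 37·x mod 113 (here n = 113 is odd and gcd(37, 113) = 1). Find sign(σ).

Trace 12: π^k(12) = [12, 105, 43, 9, 107, 4, 35] for k=0..6.
Cycle lengths of π_37 on ℤ/113ℤ: [112, 1]; 2 cycles in total.
2 cycles on 113: each ℓ→(−1)^(ℓ−1), product (−1)^111 = -1.

-1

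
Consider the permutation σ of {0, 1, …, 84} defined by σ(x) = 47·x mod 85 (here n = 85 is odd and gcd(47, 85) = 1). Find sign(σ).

Orbit of 47 under x↦47x: [47, 84, 38, 1]… (length divides ord_85(47)).
The orbit structure of x ↦ 47x mod 85: 22 orbits of sizes [4, 4, 4, 4, 4, 4, 4, 4, 4, 4, 4, 4, 4, 4, 4, 4, 4, 4, 4, 4, 4, 1].
85 − 22 = 63 transpositions; sign(π) = (−1)^63 = -1.
Via Zolotarev, sign(π_{47}) = (47|85) = -1.

-1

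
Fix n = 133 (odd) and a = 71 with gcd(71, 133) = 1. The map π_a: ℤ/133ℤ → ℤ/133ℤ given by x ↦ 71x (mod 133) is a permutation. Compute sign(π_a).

-1

Orbit of 22 under x↦71x: [22, 99, 113, 43, 127, 106, 78]… (length divides ord_133(71)).
Cycle lengths of π_71 on ℤ/133ℤ: [18, 18, 18, 18, 18, 18, 18, 1, 1, 1, 1, 1, 1, 1]; 14 cycles in total.
14 cycles on 133: each ℓ→(−1)^(ℓ−1), product (−1)^119 = -1.
Zolotarev: (71|133) = -1, matching the cycle-count sign.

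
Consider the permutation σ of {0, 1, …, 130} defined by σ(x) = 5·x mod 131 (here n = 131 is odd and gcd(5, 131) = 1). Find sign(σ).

+1

Orbit of 34 under x↦5x: [34, 39, 64, 58, 28, 9, 45]… (length divides ord_131(5)).
Decompose π into cycles: lengths [65, 65, 1] (3 cycles, including the fixed point 0).
With 3 cycles on 131 points, sign = (−1)^{131−3} = +1.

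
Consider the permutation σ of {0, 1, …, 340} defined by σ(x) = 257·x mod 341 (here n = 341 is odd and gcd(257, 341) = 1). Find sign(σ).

+1

Trace 257: π^k(257) = [257, 236, 295, 113, 56, 70, 258] for k=0..6.
π_257 has 25 disjoint cycles with lengths [15, 15, 15, 15, 15, 15, 15, 15, 15, 15, 15, 15, 15, 15, 15, 15, 15, 15, 15, 15, 15, 15, 5, 5, 1] on {0,…,340}.
25 cycles on 341: each ℓ→(−1)^(ℓ−1), product (−1)^316 = +1.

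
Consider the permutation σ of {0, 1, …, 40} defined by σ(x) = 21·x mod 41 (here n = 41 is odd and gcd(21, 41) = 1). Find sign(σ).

Orbit of 40 under x↦21x: [40, 20, 10, 5, 23, 32, 16]… (length divides ord_41(21)).
Decompose π into cycles: lengths [20, 20, 1] (3 cycles, including the fixed point 0).
Σ(ℓ_i−1) = 41−3 = 38; sign = (−1)^38 = +1.

+1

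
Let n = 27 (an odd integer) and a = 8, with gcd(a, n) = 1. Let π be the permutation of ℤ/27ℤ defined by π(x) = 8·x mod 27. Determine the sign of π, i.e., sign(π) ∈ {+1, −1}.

-1

Orbit of 10 under x↦8x: [10, 26, 19, 17, 1, 8]… (length divides ord_27(8)).
Cycle lengths of π_8 on ℤ/27ℤ: [6, 6, 6, 2, 2, 2, 2, 1]; 8 cycles in total.
8 cycles on 27: each ℓ→(−1)^(ℓ−1), product (−1)^19 = -1.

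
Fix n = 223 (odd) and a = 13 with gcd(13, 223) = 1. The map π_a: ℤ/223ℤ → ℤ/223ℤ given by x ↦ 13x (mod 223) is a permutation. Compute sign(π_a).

-1

Start at x=34: 34 → 219 → 171 → 216 → 132 → 155 → 8 → … (one orbit).
Cycle type of π: 74×3 + 1; total 4 cycles.
Σ(ℓ_i−1) = 223−4 = 219; sign = (−1)^219 = -1.
Zolotarev: (13|223) = -1, matching the cycle-count sign.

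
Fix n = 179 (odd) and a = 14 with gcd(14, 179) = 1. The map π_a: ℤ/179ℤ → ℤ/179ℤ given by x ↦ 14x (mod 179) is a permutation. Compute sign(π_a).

Start at x=107: 107 → 66 → 29 → 48 → 135 → 100 → 147 → … (one orbit).
3 cycles of lengths [89, 89, 1].
Σ(ℓ_i−1) = 179−3 = 176; sign = (−1)^176 = +1.

+1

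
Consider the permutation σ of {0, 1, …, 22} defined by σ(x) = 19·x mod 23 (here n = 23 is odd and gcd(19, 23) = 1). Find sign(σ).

Start at x=22: 22 → 4 → 7 → 18 → 20 → 12 → 21 → … (one orbit).
Decompose π into cycles: lengths [22, 1] (2 cycles, including the fixed point 0).
23 − 2 = 21 transpositions; sign(π) = (−1)^21 = -1.

-1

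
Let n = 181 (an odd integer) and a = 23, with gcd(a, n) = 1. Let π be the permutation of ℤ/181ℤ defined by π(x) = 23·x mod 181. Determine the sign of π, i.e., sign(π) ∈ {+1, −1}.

Orbit of 95 under x↦23x: [95, 13, 118, 180, 158, 14, 141]… (length divides ord_181(23)).
π_23 has 2 disjoint cycles with lengths [180, 1] on {0,…,180}.
Σ(ℓ_i−1) = 181−2 = 179; sign = (−1)^179 = -1.
(23|181)_J = -1 (Zolotarev's lemma cross-check).

-1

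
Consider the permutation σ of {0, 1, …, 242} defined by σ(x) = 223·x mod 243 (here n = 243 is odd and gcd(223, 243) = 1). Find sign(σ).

+1

Orbit of 157 under x↦223x: [157, 19, 106, 67, 118, 70, 58]… (length divides ord_243(223)).
Cycle lengths of π_223 on ℤ/243ℤ: [81, 81, 27, 27, 9, 9, 3, 3, 1, 1, 1]; 11 cycles in total.
With 11 cycles on 243 points, sign = (−1)^{243−11} = +1.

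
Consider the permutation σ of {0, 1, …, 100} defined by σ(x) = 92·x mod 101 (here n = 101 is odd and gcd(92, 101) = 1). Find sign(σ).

Trace 71: π^k(71) = [71, 68, 95, 54, 19, 31, 24] for k=0..6.
Cycle type of π: 25×4 + 1; total 5 cycles.
sign(π) = (−1)^{n − #cycles} = (−1)^{101−5} = (−1)^96 = +1.

+1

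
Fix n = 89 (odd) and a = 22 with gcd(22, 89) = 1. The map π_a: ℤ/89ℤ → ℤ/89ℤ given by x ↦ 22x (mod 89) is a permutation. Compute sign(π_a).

Orbit of 73 under x↦22x: [73, 4, 88, 67, 50, 32, 81]… (length divides ord_89(22)).
Cycle type of π: 22×4 + 1; total 5 cycles.
5 cycles on 89: each ℓ→(−1)^(ℓ−1), product (−1)^84 = +1.
Check: (22/89) = +1 by Zolotarev.

+1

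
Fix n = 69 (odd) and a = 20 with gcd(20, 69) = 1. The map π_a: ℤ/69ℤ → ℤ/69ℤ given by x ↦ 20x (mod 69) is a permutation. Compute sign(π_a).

Orbit of 4 under x↦20x: [4, 11, 13, 53, 25, 17, 64]… (length divides ord_69(20)).
Cycle lengths of π_20 on ℤ/69ℤ: [22, 22, 22, 2, 1]; 5 cycles in total.
With 5 cycles on 69 points, sign = (−1)^{69−5} = +1.
The Jacobi symbol (20|69) = +1 (Zolotarev) agrees.

+1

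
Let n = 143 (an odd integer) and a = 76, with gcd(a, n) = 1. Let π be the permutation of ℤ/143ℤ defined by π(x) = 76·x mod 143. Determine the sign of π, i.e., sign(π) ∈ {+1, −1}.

+1

Trace 1: π^k(1) = [1, 76, 56, 109, 133, 98, 12] for k=0..6.
π_76 has 17 disjoint cycles with lengths [12, 12, 12, 12, 12, 12, 12, 12, 12, 12, 12, 2, 2, 2, 2, 2, 1] on {0,…,142}.
17 cycles on 143: each ℓ→(−1)^(ℓ−1), product (−1)^126 = +1.
Check: (76/143) = +1 by Zolotarev.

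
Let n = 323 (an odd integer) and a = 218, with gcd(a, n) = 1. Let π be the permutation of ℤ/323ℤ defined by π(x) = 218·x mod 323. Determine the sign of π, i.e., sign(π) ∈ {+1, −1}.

Start at x=5: 5 → 121 → 215 → 35 → 201 → 213 → 245 → … (one orbit).
Decompose π into cycles: lengths [144, 144, 16, 9, 9, 1] (6 cycles, including the fixed point 0).
Σ(ℓ_i−1) = 323−6 = 317; sign = (−1)^317 = -1.
Check: (218/323) = -1 by Zolotarev.

-1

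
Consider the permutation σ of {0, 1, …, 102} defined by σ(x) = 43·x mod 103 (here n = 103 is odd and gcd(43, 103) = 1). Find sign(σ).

-1

Orbit of 39 under x↦43x: [39, 29, 11, 61, 48, 4, 69]… (length divides ord_103(43)).
The orbit structure of x ↦ 43x mod 103: 2 orbits of sizes [102, 1].
With 2 cycles on 103 points, sign = (−1)^{103−2} = -1.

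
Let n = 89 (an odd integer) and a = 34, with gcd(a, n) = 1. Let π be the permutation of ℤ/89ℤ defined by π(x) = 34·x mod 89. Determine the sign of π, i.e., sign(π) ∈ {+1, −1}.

+1

Start at x=34: 34 → 88 → 55 → 1 → 34 (one orbit).
Cycle lengths of π_34 on ℤ/89ℤ: [4, 4, 4, 4, 4, 4, 4, 4, 4, 4, 4, 4, 4, 4, 4, 4, 4, 4, 4, 4, 4, 4, 1]; 23 cycles in total.
n − c = 89 − 23 = 66; sign = (−1)^66 = +1.
Check: (34/89) = +1 by Zolotarev.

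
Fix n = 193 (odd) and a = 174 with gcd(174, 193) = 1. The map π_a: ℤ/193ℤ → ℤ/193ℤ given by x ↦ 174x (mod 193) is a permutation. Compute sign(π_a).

Trace 77: π^k(77) = [77, 81, 5, 98, 68, 59, 37] for k=0..6.
Cycle lengths of π_174 on ℤ/193ℤ: [192, 1]; 2 cycles in total.
With 2 cycles on 193 points, sign = (−1)^{193−2} = -1.

-1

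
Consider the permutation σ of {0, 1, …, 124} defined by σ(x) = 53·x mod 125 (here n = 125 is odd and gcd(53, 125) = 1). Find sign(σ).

Orbit of 104 under x↦53x: [104, 12, 11, 83, 24, 22, 41]… (length divides ord_125(53)).
4 cycles of lengths [100, 20, 4, 1].
4 cycles on 125: each ℓ→(−1)^(ℓ−1), product (−1)^121 = -1.
The Jacobi symbol (53|125) = -1 (Zolotarev) agrees.

-1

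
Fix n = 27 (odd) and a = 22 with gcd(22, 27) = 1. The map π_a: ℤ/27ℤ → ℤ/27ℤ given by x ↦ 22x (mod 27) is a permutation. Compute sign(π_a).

Trace 16: π^k(16) = [16, 1, 22, 25, 10, 4, 7] for k=0..6.
The orbit structure of x ↦ 22x mod 27: 7 orbits of sizes [9, 9, 3, 3, 1, 1, 1].
7 cycles on 27: each ℓ→(−1)^(ℓ−1), product (−1)^20 = +1.
The Jacobi symbol (22|27) = +1 (Zolotarev) agrees.

+1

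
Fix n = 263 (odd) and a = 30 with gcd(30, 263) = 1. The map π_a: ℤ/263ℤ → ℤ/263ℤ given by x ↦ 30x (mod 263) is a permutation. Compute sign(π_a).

Trace 176: π^k(176) = [176, 20, 74, 116, 61, 252, 196] for k=0..6.
Cycle type of π: 262 + 1; total 2 cycles.
n − c = 263 − 2 = 261; sign = (−1)^261 = -1.
Via Zolotarev, sign(π_{30}) = (30|263) = -1.

-1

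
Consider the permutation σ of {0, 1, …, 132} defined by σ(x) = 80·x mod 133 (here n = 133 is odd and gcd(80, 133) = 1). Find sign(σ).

-1

Start at x=125: 125 → 25 → 5 → 1 → 80 → 16 → 83 → … (one orbit).
10 cycles of lengths [18, 18, 18, 18, 18, 18, 9, 9, 6, 1].
10 cycles on 133: each ℓ→(−1)^(ℓ−1), product (−1)^123 = -1.
The Jacobi symbol (80|133) = -1 (Zolotarev) agrees.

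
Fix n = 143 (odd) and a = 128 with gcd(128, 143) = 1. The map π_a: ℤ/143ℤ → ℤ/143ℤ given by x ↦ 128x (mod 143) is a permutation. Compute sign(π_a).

+1

Orbit of 138 under x↦128x: [138, 75, 19, 1, 128, 82, 57]… (length divides ord_143(128)).
5 cycles of lengths [60, 60, 12, 10, 1].
n − c = 143 − 5 = 138; sign = (−1)^138 = +1.
The Jacobi symbol (128|143) = +1 (Zolotarev) agrees.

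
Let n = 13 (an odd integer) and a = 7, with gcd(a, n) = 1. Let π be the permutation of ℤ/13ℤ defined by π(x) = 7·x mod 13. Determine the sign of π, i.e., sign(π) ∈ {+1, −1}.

Orbit of 4 under x↦7x: [4, 2, 1, 7, 10, 5, 9]… (length divides ord_13(7)).
The orbit structure of x ↦ 7x mod 13: 2 orbits of sizes [12, 1].
2 cycles on 13: each ℓ→(−1)^(ℓ−1), product (−1)^11 = -1.

-1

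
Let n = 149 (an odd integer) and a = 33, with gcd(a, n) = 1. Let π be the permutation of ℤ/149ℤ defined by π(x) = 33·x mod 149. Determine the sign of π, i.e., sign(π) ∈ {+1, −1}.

Orbit of 33 under x↦33x: [33, 46, 28, 30, 96, 39, 95]… (length divides ord_149(33)).
Decompose π into cycles: lengths [37, 37, 37, 37, 1] (5 cycles, including the fixed point 0).
5 cycles on 149: each ℓ→(−1)^(ℓ−1), product (−1)^144 = +1.
Check: (33/149) = +1 by Zolotarev.

+1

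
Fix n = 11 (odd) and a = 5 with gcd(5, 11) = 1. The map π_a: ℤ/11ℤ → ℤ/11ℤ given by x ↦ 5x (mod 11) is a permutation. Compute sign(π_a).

Orbit of 5 under x↦5x: [5, 3, 4, 9, 1]… (length divides ord_11(5)).
Cycle lengths of π_5 on ℤ/11ℤ: [5, 5, 1]; 3 cycles in total.
n − c = 11 − 3 = 8; sign = (−1)^8 = +1.
The Jacobi symbol (5|11) = +1 (Zolotarev) agrees.

+1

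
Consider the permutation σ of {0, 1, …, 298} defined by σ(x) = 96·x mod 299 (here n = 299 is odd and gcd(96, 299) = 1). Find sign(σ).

Orbit of 255 under x↦96x: [255, 261, 239, 220, 190, 1, 96]… (length divides ord_299(96)).
The orbit structure of x ↦ 96x mod 299: 12 orbits of sizes [44, 44, 44, 44, 44, 44, 11, 11, 4, 4, 4, 1].
sign(π) = (−1)^{n − #cycles} = (−1)^{299−12} = (−1)^287 = -1.

-1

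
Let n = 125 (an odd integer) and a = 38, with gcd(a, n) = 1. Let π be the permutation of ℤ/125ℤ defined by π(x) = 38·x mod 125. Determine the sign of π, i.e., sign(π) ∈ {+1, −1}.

Start at x=51: 51 → 63 → 19 → 97 → 61 → 68 → 84 → … (one orbit).
π_38 has 4 disjoint cycles with lengths [100, 20, 4, 1] on {0,…,124}.
125 − 4 = 121 transpositions; sign(π) = (−1)^121 = -1.

-1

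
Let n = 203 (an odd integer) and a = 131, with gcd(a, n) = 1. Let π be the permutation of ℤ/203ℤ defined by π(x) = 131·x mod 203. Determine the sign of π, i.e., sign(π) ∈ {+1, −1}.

Orbit of 198 under x↦131x: [198, 157, 64, 61, 74, 153, 149]… (length divides ord_203(131)).
5 cycles of lengths [84, 84, 28, 6, 1].
Σ(ℓ_i−1) = 203−5 = 198; sign = (−1)^198 = +1.
(131|203)_J = +1 (Zolotarev's lemma cross-check).

+1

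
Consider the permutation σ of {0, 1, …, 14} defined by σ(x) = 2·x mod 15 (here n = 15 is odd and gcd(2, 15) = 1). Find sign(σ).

Start at x=4: 4 → 8 → 1 → 2 → 4 (one orbit).
The orbit structure of x ↦ 2x mod 15: 5 orbits of sizes [4, 4, 4, 2, 1].
5 cycles on 15: each ℓ→(−1)^(ℓ−1), product (−1)^10 = +1.

+1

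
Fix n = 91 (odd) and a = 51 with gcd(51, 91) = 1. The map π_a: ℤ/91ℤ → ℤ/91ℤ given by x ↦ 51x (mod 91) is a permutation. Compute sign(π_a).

Start at x=79: 79 → 25 → 1 → 51 → 53 → 64 → 79 (one orbit).
The orbit structure of x ↦ 51x mod 91: 21 orbits of sizes [6, 6, 6, 6, 6, 6, 6, 6, 6, 6, 6, 6, 3, 3, 2, 2, 2, 2, 2, 2, 1].
Σ(ℓ_i−1) = 91−21 = 70; sign = (−1)^70 = +1.
Check: (51/91) = +1 by Zolotarev.

+1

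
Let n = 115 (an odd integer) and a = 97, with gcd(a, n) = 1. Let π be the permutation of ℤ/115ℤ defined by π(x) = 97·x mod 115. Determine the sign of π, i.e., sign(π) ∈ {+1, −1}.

+1

Start at x=22: 22 → 64 → 113 → 36 → 42 → 49 → 38 → … (one orbit).
π_97 has 5 disjoint cycles with lengths [44, 44, 22, 4, 1] on {0,…,114}.
sign(π) = (−1)^{n − #cycles} = (−1)^{115−5} = (−1)^110 = +1.
Check: (97/115) = +1 by Zolotarev.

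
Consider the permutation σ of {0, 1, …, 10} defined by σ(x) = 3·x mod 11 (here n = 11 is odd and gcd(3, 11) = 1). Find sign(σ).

+1

Orbit of 1 under x↦3x: [1, 3, 9, 5, 4]… (length divides ord_11(3)).
3 cycles of lengths [5, 5, 1].
With 3 cycles on 11 points, sign = (−1)^{11−3} = +1.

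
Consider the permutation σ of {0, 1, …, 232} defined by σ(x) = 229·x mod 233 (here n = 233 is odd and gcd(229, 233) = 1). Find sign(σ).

+1

Trace 214: π^k(214) = [214, 76, 162, 51, 29, 117, 231] for k=0..6.
Cycle type of π: 58×4 + 1; total 5 cycles.
sign(π) = (−1)^{n − #cycles} = (−1)^{233−5} = (−1)^228 = +1.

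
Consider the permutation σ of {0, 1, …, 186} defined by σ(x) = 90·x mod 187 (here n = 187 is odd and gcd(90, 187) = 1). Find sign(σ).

Orbit of 79 under x↦90x: [79, 4, 173, 49, 109, 86, 73]… (length divides ord_187(90)).
5 cycles of lengths [80, 80, 16, 10, 1].
sign(π) = (−1)^{n − #cycles} = (−1)^{187−5} = (−1)^182 = +1.
Zolotarev: (90|187) = +1, matching the cycle-count sign.

+1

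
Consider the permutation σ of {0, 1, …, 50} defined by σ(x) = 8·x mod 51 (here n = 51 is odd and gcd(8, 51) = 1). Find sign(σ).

-1

Trace 26: π^k(26) = [26, 4, 32, 1, 8, 13, 2] for k=0..6.
8 cycles of lengths [8, 8, 8, 8, 8, 8, 2, 1].
8 cycles on 51: each ℓ→(−1)^(ℓ−1), product (−1)^43 = -1.
Via Zolotarev, sign(π_{8}) = (8|51) = -1.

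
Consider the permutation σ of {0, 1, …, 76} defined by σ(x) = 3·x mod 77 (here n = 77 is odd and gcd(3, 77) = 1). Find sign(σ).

-1

Start at x=34: 34 → 25 → 75 → 71 → 59 → 23 → 69 → … (one orbit).
Decompose π into cycles: lengths [30, 30, 6, 5, 5, 1] (6 cycles, including the fixed point 0).
sign(π) = (−1)^{n − #cycles} = (−1)^{77−6} = (−1)^71 = -1.
(3|77)_J = -1 (Zolotarev's lemma cross-check).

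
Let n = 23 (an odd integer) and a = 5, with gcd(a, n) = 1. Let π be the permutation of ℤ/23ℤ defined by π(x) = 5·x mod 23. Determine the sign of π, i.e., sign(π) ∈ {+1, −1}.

-1

Trace 17: π^k(17) = [17, 16, 11, 9, 22, 18, 21] for k=0..6.
π_5 has 2 disjoint cycles with lengths [22, 1] on {0,…,22}.
With 2 cycles on 23 points, sign = (−1)^{23−2} = -1.
(5|23)_J = -1 (Zolotarev's lemma cross-check).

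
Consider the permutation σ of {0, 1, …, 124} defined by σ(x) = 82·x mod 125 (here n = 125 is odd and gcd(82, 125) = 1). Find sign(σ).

-1

Start at x=57: 57 → 49 → 18 → 101 → 32 → 124 → 43 → … (one orbit).
Cycle lengths of π_82 on ℤ/125ℤ: [20, 20, 20, 20, 20, 4, 4, 4, 4, 4, 4, 1]; 12 cycles in total.
Σ(ℓ_i−1) = 125−12 = 113; sign = (−1)^113 = -1.
Via Zolotarev, sign(π_{82}) = (82|125) = -1.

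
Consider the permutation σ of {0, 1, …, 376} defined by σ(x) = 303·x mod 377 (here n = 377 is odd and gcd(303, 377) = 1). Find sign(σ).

+1

Trace 165: π^k(165) = [165, 231, 248, 121, 94, 207, 139] for k=0..6.
The orbit structure of x ↦ 303x mod 377: 13 orbits of sizes [42, 42, 42, 42, 42, 42, 42, 42, 14, 14, 6, 6, 1].
13 cycles on 377: each ℓ→(−1)^(ℓ−1), product (−1)^364 = +1.
Via Zolotarev, sign(π_{303}) = (303|377) = +1.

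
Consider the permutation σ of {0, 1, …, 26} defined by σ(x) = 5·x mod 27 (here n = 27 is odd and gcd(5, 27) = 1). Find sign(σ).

Trace 23: π^k(23) = [23, 7, 8, 13, 11, 1, 5] for k=0..6.
4 cycles of lengths [18, 6, 2, 1].
sign(π) = (−1)^{n − #cycles} = (−1)^{27−4} = (−1)^23 = -1.
(5|27)_J = -1 (Zolotarev's lemma cross-check).

-1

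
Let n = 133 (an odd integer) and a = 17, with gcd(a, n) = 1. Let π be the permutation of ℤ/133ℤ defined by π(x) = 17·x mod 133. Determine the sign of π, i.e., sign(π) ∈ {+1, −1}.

Orbit of 47 under x↦17x: [47, 1, 17, 23, 125, 130, 82]… (length divides ord_133(17)).
The orbit structure of x ↦ 17x mod 133: 10 orbits of sizes [18, 18, 18, 18, 18, 18, 9, 9, 6, 1].
133 − 10 = 123 transpositions; sign(π) = (−1)^123 = -1.
Zolotarev: (17|133) = -1, matching the cycle-count sign.

-1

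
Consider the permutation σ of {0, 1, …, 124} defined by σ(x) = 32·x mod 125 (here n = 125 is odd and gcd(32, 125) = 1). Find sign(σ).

Start at x=49: 49 → 68 → 51 → 7 → 99 → 43 → 1 → … (one orbit).
π_32 has 12 disjoint cycles with lengths [20, 20, 20, 20, 20, 4, 4, 4, 4, 4, 4, 1] on {0,…,124}.
Σ(ℓ_i−1) = 125−12 = 113; sign = (−1)^113 = -1.
Via Zolotarev, sign(π_{32}) = (32|125) = -1.

-1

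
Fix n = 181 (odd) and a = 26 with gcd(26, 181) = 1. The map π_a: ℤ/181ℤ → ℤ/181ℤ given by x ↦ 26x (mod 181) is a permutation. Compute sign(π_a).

Orbit of 19 under x↦26x: [19, 132, 174, 180, 155, 48, 162]… (length divides ord_181(26)).
Cycle lengths of π_26 on ℤ/181ℤ: [12, 12, 12, 12, 12, 12, 12, 12, 12, 12, 12, 12, 12, 12, 12, 1]; 16 cycles in total.
181 − 16 = 165 transpositions; sign(π) = (−1)^165 = -1.
Zolotarev: (26|181) = -1, matching the cycle-count sign.

-1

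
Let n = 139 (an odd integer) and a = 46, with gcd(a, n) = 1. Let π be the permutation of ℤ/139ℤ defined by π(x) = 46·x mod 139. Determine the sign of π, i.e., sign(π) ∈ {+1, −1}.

Orbit of 1 under x↦46x: [1, 46, 31, 36, 127, 4, 45]… (length divides ord_139(46)).
The orbit structure of x ↦ 46x mod 139: 3 orbits of sizes [69, 69, 1].
Σ(ℓ_i−1) = 139−3 = 136; sign = (−1)^136 = +1.

+1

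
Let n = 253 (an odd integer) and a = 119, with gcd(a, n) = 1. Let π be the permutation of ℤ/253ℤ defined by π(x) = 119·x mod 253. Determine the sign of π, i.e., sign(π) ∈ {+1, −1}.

+1

Start at x=31: 31 → 147 → 36 → 236 → 1 → 119 → 246 → … (one orbit).
π_119 has 9 disjoint cycles with lengths [55, 55, 55, 55, 11, 11, 5, 5, 1] on {0,…,252}.
9 cycles on 253: each ℓ→(−1)^(ℓ−1), product (−1)^244 = +1.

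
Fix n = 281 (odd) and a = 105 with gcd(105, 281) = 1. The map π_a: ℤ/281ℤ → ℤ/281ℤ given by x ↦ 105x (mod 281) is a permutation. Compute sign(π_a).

Start at x=43: 43 → 19 → 28 → 130 → 162 → 150 → 14 → … (one orbit).
The orbit structure of x ↦ 105x mod 281: 2 orbits of sizes [280, 1].
Σ(ℓ_i−1) = 281−2 = 279; sign = (−1)^279 = -1.
Zolotarev: (105|281) = -1, matching the cycle-count sign.

-1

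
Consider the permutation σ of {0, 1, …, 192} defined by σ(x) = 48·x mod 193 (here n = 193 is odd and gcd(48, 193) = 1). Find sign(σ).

+1

Start at x=131: 131 → 112 → 165 → 7 → 143 → 109 → 21 → … (one orbit).
Decompose π into cycles: lengths [48, 48, 48, 48, 1] (5 cycles, including the fixed point 0).
193 − 5 = 188 transpositions; sign(π) = (−1)^188 = +1.
Check: (48/193) = +1 by Zolotarev.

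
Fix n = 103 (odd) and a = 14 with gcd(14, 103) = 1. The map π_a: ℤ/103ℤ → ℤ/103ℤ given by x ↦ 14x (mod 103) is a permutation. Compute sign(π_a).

Trace 9: π^k(9) = [9, 23, 13, 79, 76, 34, 64] for k=0..6.
Cycle lengths of π_14 on ℤ/103ℤ: [17, 17, 17, 17, 17, 17, 1]; 7 cycles in total.
sign(π) = (−1)^{n − #cycles} = (−1)^{103−7} = (−1)^96 = +1.
The Jacobi symbol (14|103) = +1 (Zolotarev) agrees.

+1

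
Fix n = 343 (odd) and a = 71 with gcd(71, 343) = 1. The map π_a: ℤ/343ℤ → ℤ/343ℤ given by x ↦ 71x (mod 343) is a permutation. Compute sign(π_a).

+1

Start at x=113: 113 → 134 → 253 → 127 → 99 → 169 → 337 → … (one orbit).
Cycle type of π: 49×6 + 7×6 + 1×7; total 19 cycles.
19 cycles on 343: each ℓ→(−1)^(ℓ−1), product (−1)^324 = +1.
Check: (71/343) = +1 by Zolotarev.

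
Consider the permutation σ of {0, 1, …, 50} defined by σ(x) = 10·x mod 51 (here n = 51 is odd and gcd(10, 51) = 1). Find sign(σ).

-1

Trace 40: π^k(40) = [40, 43, 22, 16, 7, 19, 37] for k=0..6.
The orbit structure of x ↦ 10x mod 51: 6 orbits of sizes [16, 16, 16, 1, 1, 1].
51 − 6 = 45 transpositions; sign(π) = (−1)^45 = -1.
(10|51)_J = -1 (Zolotarev's lemma cross-check).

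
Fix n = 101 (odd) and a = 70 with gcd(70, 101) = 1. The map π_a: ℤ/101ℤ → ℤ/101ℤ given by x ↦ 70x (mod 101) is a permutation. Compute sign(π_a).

+1

Trace 49: π^k(49) = [49, 97, 23, 95, 85, 92, 77] for k=0..6.
Decompose π into cycles: lengths [50, 50, 1] (3 cycles, including the fixed point 0).
n − c = 101 − 3 = 98; sign = (−1)^98 = +1.
(70|101)_J = +1 (Zolotarev's lemma cross-check).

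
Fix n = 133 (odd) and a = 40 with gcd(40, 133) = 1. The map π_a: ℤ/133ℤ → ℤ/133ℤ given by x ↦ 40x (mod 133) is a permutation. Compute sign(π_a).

+1

Trace 108: π^k(108) = [108, 64, 33, 123, 132, 93, 129] for k=0..6.
Cycle type of π: 18×7 + 6 + 1; total 9 cycles.
sign(π) = (−1)^{n − #cycles} = (−1)^{133−9} = (−1)^124 = +1.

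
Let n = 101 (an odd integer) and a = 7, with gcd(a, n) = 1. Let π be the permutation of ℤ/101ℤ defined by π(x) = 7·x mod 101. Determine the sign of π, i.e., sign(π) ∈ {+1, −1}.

Start at x=68: 68 → 72 → 100 → 94 → 52 → 61 → 23 → … (one orbit).
The orbit structure of x ↦ 7x mod 101: 2 orbits of sizes [100, 1].
2 cycles on 101: each ℓ→(−1)^(ℓ−1), product (−1)^99 = -1.

-1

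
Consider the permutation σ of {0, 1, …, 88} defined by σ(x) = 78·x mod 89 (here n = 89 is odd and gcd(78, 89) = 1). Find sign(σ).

+1

Trace 32: π^k(32) = [32, 4, 45, 39, 16, 2, 67] for k=0..6.
The orbit structure of x ↦ 78x mod 89: 9 orbits of sizes [11, 11, 11, 11, 11, 11, 11, 11, 1].
sign(π) = (−1)^{n − #cycles} = (−1)^{89−9} = (−1)^80 = +1.
The Jacobi symbol (78|89) = +1 (Zolotarev) agrees.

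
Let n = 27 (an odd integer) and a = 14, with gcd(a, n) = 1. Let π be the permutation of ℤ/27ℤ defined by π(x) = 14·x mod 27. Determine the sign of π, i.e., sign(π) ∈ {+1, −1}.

Start at x=7: 7 → 17 → 22 → 11 → 19 → 23 → 25 → … (one orbit).
Cycle type of π: 18 + 6 + 2 + 1; total 4 cycles.
sign(π) = (−1)^{n − #cycles} = (−1)^{27−4} = (−1)^23 = -1.
Via Zolotarev, sign(π_{14}) = (14|27) = -1.

-1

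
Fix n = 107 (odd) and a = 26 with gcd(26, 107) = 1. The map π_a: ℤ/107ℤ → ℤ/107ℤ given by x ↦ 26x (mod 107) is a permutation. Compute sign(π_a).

Start at x=30: 30 → 31 → 57 → 91 → 12 → 98 → 87 → … (one orbit).
The orbit structure of x ↦ 26x mod 107: 2 orbits of sizes [106, 1].
2 cycles on 107: each ℓ→(−1)^(ℓ−1), product (−1)^105 = -1.
(26|107)_J = -1 (Zolotarev's lemma cross-check).

-1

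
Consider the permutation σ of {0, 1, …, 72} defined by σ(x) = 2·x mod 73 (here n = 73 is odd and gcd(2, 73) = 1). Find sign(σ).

Start at x=4: 4 → 8 → 16 → 32 → 64 → 55 → 37 → … (one orbit).
π_2 has 9 disjoint cycles with lengths [9, 9, 9, 9, 9, 9, 9, 9, 1] on {0,…,72}.
73 − 9 = 64 transpositions; sign(π) = (−1)^64 = +1.
Via Zolotarev, sign(π_{2}) = (2|73) = +1.

+1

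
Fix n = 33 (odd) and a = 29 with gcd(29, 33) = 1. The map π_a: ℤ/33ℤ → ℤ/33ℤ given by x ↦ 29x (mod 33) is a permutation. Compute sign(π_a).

+1

Trace 31: π^k(31) = [31, 8, 1, 29, 16, 2, 25] for k=0..6.
π_29 has 5 disjoint cycles with lengths [10, 10, 10, 2, 1] on {0,…,32}.
With 5 cycles on 33 points, sign = (−1)^{33−5} = +1.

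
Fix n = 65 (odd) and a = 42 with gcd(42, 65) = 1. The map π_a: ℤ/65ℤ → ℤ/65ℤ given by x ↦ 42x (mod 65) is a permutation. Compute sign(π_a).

-1

Orbit of 9 under x↦42x: [9, 53, 16, 22, 14, 3, 61]… (length divides ord_65(42)).
Cycle lengths of π_42 on ℤ/65ℤ: [12, 12, 12, 12, 4, 3, 3, 3, 3, 1]; 10 cycles in total.
With 10 cycles on 65 points, sign = (−1)^{65−10} = -1.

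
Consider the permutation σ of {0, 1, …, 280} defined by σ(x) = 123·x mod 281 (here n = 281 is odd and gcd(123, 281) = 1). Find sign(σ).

+1

Start at x=109: 109 → 200 → 153 → 273 → 140 → 79 → 163 → … (one orbit).
π_123 has 9 disjoint cycles with lengths [35, 35, 35, 35, 35, 35, 35, 35, 1] on {0,…,280}.
Σ(ℓ_i−1) = 281−9 = 272; sign = (−1)^272 = +1.
Via Zolotarev, sign(π_{123}) = (123|281) = +1.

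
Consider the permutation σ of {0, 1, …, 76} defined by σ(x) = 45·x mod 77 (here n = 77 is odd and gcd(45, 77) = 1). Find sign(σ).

Trace 45: π^k(45) = [45, 23, 34, 67, 12, 1] for k=0..5.
π_45 has 22 disjoint cycles with lengths [6, 6, 6, 6, 6, 6, 6, 6, 6, 6, 6, 1, 1, 1, 1, 1, 1, 1, 1, 1, 1, 1] on {0,…,76}.
77 − 22 = 55 transpositions; sign(π) = (−1)^55 = -1.

-1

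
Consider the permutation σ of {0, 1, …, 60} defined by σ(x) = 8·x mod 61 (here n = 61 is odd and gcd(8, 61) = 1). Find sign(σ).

Orbit of 60 under x↦8x: [60, 53, 58, 37, 52, 50, 34]… (length divides ord_61(8)).
Decompose π into cycles: lengths [20, 20, 20, 1] (4 cycles, including the fixed point 0).
n − c = 61 − 4 = 57; sign = (−1)^57 = -1.
Via Zolotarev, sign(π_{8}) = (8|61) = -1.

-1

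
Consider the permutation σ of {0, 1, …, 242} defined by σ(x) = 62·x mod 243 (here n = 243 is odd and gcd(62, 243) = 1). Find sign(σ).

-1

Start at x=152: 152 → 190 → 116 → 145 → 242 → 181 → 44 → … (one orbit).
14 cycles of lengths [54, 54, 54, 18, 18, 18, 6, 6, 6, 2, 2, 2, 2, 1].
sign(π) = (−1)^{n − #cycles} = (−1)^{243−14} = (−1)^229 = -1.
Zolotarev: (62|243) = -1, matching the cycle-count sign.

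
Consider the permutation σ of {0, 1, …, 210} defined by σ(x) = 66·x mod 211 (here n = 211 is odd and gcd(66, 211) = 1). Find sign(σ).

Trace 13: π^k(13) = [13, 14, 80, 5, 119, 47, 148] for k=0..6.
3 cycles of lengths [105, 105, 1].
3 cycles on 211: each ℓ→(−1)^(ℓ−1), product (−1)^208 = +1.

+1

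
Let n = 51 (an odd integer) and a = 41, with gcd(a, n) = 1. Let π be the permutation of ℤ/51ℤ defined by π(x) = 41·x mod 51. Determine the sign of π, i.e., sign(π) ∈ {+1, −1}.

+1

Start at x=23: 23 → 25 → 5 → 1 → 41 → 49 → 20 → … (one orbit).
Cycle type of π: 16×3 + 2 + 1; total 5 cycles.
5 cycles on 51: each ℓ→(−1)^(ℓ−1), product (−1)^46 = +1.
(41|51)_J = +1 (Zolotarev's lemma cross-check).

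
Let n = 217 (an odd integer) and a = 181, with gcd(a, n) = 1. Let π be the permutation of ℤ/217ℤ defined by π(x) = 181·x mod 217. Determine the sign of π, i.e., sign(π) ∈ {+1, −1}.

Orbit of 36 under x↦181x: [36, 6, 1, 181, 211, 216]… (length divides ord_217(181)).
The orbit structure of x ↦ 181x mod 217: 39 orbits of sizes [6, 6, 6, 6, 6, 6, 6, 6, 6, 6, 6, 6, 6, 6, 6, 6, 6, 6, 6, 6, 6, 6, 6, 6, 6, 6, 6, 6, 6, 6, 6, 6, 6, 6, 6, 2, 2, 2, 1].
Σ(ℓ_i−1) = 217−39 = 178; sign = (−1)^178 = +1.
(181|217)_J = +1 (Zolotarev's lemma cross-check).

+1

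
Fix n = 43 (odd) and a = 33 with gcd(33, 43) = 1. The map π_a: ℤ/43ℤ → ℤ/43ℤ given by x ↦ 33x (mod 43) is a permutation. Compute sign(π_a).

Start at x=4: 4 → 3 → 13 → 42 → 10 → 29 → 11 → … (one orbit).
Decompose π into cycles: lengths [42, 1] (2 cycles, including the fixed point 0).
2 cycles on 43: each ℓ→(−1)^(ℓ−1), product (−1)^41 = -1.
Check: (33/43) = -1 by Zolotarev.

-1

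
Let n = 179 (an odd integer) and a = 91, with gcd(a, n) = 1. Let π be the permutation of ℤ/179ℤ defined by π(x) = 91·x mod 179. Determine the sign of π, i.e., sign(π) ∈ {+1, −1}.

Orbit of 67 under x↦91x: [67, 11, 106, 159, 149, 134, 22]… (length divides ord_179(91)).
π_91 has 2 disjoint cycles with lengths [178, 1] on {0,…,178}.
2 cycles on 179: each ℓ→(−1)^(ℓ−1), product (−1)^177 = -1.

-1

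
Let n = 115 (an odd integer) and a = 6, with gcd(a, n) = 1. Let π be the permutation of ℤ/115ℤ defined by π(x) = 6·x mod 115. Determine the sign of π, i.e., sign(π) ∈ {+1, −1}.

+1

Start at x=16: 16 → 96 → 1 → 6 → 36 → 101 → 31 → … (one orbit).
The orbit structure of x ↦ 6x mod 115: 15 orbits of sizes [11, 11, 11, 11, 11, 11, 11, 11, 11, 11, 1, 1, 1, 1, 1].
15 cycles on 115: each ℓ→(−1)^(ℓ−1), product (−1)^100 = +1.
Zolotarev: (6|115) = +1, matching the cycle-count sign.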